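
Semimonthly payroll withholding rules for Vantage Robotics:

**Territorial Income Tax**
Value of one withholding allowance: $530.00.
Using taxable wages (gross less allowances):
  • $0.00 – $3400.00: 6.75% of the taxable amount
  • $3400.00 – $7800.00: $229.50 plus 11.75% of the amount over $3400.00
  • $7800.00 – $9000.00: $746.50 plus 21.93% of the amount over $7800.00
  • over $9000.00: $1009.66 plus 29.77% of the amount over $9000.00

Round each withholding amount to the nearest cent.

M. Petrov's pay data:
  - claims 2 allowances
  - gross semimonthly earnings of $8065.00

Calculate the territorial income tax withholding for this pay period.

Territorial Income Tax: taxable = $8065.00 − 2×$530.00 = $7005.00
  $229.50 + 11.75% × ($7005.00 − $3400.00) = $229.50 + 11.75% × $3605.00 = $653.09

$653.09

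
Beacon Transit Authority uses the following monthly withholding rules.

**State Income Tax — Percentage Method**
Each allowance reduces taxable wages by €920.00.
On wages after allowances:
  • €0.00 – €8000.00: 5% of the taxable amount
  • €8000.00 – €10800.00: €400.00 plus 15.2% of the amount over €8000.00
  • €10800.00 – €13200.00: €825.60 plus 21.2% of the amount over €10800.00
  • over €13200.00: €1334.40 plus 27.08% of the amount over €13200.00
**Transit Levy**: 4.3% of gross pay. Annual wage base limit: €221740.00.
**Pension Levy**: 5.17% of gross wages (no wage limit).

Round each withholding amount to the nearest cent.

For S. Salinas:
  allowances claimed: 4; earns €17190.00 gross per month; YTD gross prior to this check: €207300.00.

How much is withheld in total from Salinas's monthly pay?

€2927.99

State Income Tax: taxable = €17190.00 − 4×€920.00 = €13510.00
  €1334.40 + 27.08% × (€13510.00 − €13200.00) = €1334.40 + 27.08% × €310.00 = €1418.35
Transit Levy: cap €221740.00 − YTD €207300.00 = €14440.00 subject; 4.3% × €14440.00 = €620.92
Pension Levy: 5.17% × €17190.00 = €888.72
Total: €1418.35 + €620.92 + €888.72 = €2927.99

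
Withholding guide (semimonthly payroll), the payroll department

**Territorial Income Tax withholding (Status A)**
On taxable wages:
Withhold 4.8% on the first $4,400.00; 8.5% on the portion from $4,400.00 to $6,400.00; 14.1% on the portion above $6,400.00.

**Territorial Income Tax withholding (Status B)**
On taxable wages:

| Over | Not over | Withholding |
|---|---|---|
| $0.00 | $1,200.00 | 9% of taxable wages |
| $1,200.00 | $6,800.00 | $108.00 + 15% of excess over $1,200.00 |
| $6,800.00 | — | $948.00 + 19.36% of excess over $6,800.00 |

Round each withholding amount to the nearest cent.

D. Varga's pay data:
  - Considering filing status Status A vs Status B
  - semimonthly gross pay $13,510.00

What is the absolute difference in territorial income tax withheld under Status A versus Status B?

Territorial Income Tax (Status A): taxable = $13,510.00
  $381.20 + 14.1% × ($13,510.00 − $6,400.00) = $381.20 + 14.1% × $7,110.00 = $1,383.71
Territorial Income Tax (Status B): taxable = $13,510.00
  $948.00 + 19.36% × ($13,510.00 − $6,800.00) = $948.00 + 19.36% × $6,710.00 = $2,247.06
Difference: |$1,383.71 − $2,247.06| = $863.35 (higher under Status B)

$863.35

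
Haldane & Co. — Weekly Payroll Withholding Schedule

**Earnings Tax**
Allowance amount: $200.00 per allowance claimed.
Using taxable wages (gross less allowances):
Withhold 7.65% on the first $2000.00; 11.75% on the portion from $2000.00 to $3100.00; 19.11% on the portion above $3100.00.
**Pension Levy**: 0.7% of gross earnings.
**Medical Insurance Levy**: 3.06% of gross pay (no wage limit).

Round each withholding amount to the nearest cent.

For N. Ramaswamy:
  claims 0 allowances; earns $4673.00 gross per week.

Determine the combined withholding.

$758.55

Earnings Tax: taxable = $4673.00
  $282.25 + 19.11% × ($4673.00 − $3100.00) = $282.25 + 19.11% × $1573.00 = $582.85
Pension Levy: 0.7% × $4673.00 = $32.71
Medical Insurance Levy: 3.06% × $4673.00 = $142.99
Total: $582.85 + $32.71 + $142.99 = $758.55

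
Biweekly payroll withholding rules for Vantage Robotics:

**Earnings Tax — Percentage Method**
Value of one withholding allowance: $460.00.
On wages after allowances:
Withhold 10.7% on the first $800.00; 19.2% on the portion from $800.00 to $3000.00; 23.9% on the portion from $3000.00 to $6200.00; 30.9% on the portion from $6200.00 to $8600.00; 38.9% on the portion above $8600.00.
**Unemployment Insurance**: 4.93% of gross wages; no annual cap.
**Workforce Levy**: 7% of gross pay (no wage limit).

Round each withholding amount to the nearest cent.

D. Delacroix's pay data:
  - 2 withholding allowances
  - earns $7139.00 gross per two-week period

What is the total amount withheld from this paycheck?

$2130.35

Earnings Tax: taxable = $7139.00 − 2×$460.00 = $6219.00
  $1272.80 + 30.9% × ($6219.00 − $6200.00) = $1272.80 + 30.9% × $19.00 = $1278.67
Unemployment Insurance: 4.93% × $7139.00 = $351.95
Workforce Levy: 7% × $7139.00 = $499.73
Total: $1278.67 + $351.95 + $499.73 = $2130.35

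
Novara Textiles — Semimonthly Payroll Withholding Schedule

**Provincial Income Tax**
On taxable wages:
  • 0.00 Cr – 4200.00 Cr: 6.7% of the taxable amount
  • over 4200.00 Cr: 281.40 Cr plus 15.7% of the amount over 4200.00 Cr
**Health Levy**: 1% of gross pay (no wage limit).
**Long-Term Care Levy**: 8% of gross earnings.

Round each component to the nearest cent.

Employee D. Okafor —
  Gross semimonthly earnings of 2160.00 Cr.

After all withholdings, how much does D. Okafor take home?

Provincial Income Tax: taxable = 2160.00 Cr
  6.7% × 2160.00 Cr = 144.72 Cr
Health Levy: 1% × 2160.00 Cr = 21.60 Cr
Long-Term Care Levy: 8% × 2160.00 Cr = 172.80 Cr
Total withheld: 144.72 Cr + 21.60 Cr + 172.80 Cr = 339.12 Cr
Net pay: 2160.00 Cr − 339.12 Cr = 1820.88 Cr

1820.88 Cr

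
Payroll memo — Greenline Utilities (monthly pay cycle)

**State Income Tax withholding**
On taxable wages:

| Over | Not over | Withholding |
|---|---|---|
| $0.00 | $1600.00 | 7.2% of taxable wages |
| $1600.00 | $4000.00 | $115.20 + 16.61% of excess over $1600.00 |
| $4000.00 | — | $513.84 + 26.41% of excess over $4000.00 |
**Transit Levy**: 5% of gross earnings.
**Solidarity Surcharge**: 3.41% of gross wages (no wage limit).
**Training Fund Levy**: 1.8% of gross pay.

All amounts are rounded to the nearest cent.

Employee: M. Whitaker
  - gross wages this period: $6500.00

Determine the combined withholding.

$1837.74

State Income Tax: taxable = $6500.00
  $513.84 + 26.41% × ($6500.00 − $4000.00) = $513.84 + 26.41% × $2500.00 = $1174.09
Transit Levy: 5% × $6500.00 = $325.00
Solidarity Surcharge: 3.41% × $6500.00 = $221.65
Training Fund Levy: 1.8% × $6500.00 = $117.00
Total: $1174.09 + $325.00 + $221.65 + $117.00 = $1837.74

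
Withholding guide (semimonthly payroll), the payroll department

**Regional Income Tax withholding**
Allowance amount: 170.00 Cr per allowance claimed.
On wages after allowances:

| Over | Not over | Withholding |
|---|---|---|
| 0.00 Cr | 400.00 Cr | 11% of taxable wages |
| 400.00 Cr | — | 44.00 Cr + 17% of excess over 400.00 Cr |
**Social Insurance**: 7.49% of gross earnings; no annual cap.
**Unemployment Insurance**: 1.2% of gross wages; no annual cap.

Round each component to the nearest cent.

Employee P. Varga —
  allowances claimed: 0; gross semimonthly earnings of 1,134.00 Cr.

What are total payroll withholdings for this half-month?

Regional Income Tax: taxable = 1,134.00 Cr
  44.00 Cr + 17% × (1,134.00 Cr − 400.00 Cr) = 44.00 Cr + 17% × 734.00 Cr = 168.78 Cr
Social Insurance: 7.49% × 1,134.00 Cr = 84.94 Cr
Unemployment Insurance: 1.2% × 1,134.00 Cr = 13.61 Cr
Total: 168.78 Cr + 84.94 Cr + 13.61 Cr = 267.33 Cr

267.33 Cr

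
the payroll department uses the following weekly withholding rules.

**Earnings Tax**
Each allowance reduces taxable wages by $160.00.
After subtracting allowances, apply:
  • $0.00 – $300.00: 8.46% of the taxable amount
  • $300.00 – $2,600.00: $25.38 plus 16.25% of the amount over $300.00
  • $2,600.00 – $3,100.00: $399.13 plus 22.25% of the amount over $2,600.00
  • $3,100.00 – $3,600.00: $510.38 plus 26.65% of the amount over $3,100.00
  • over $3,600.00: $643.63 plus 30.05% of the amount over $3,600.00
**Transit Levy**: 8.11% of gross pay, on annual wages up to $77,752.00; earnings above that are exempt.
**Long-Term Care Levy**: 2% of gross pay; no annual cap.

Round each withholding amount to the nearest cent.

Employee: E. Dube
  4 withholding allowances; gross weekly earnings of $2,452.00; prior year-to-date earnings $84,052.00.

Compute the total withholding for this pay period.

Earnings Tax: taxable = $2,452.00 − 4×$160.00 = $1,812.00
  $25.38 + 16.25% × ($1,812.00 − $300.00) = $25.38 + 16.25% × $1,512.00 = $271.08
Transit Levy: YTD $84,052.00 ≥ cap $77,752.00 → $0.00
Long-Term Care Levy: 2% × $2,452.00 = $49.04
Total: $271.08 + $0.00 + $49.04 = $320.12

$320.12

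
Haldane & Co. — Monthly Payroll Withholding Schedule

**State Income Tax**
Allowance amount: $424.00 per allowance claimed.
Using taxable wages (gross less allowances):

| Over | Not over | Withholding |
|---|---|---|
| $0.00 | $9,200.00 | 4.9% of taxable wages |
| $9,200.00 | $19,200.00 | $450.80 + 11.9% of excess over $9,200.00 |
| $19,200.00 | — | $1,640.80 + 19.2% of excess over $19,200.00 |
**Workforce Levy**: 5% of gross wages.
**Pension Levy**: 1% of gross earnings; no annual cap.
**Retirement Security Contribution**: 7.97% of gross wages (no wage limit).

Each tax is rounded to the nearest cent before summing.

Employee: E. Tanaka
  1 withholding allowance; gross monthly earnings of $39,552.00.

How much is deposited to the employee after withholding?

State Income Tax: taxable = $39,552.00 − 1×$424.00 = $39,128.00
  $1,640.80 + 19.2% × ($39,128.00 − $19,200.00) = $1,640.80 + 19.2% × $19,928.00 = $5,466.98
Workforce Levy: 5% × $39,552.00 = $1,977.60
Pension Levy: 1% × $39,552.00 = $395.52
Retirement Security Contribution: 7.97% × $39,552.00 = $3,152.29
Total withheld: $5,466.98 + $1,977.60 + $395.52 + $3,152.29 = $10,992.39
Net pay: $39,552.00 − $10,992.39 = $28,559.61

$28,559.61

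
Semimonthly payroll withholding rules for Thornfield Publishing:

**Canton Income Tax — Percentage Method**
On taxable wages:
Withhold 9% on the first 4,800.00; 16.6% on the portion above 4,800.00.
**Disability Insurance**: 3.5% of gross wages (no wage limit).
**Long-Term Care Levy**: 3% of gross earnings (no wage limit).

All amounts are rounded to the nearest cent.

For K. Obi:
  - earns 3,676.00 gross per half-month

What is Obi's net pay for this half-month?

Canton Income Tax: taxable = 3,676.00
  9% × 3,676.00 = 330.84
Disability Insurance: 3.5% × 3,676.00 = 128.66
Long-Term Care Levy: 3% × 3,676.00 = 110.28
Total withheld: 330.84 + 128.66 + 110.28 = 569.78
Net pay: 3,676.00 − 569.78 = 3,106.22

3,106.22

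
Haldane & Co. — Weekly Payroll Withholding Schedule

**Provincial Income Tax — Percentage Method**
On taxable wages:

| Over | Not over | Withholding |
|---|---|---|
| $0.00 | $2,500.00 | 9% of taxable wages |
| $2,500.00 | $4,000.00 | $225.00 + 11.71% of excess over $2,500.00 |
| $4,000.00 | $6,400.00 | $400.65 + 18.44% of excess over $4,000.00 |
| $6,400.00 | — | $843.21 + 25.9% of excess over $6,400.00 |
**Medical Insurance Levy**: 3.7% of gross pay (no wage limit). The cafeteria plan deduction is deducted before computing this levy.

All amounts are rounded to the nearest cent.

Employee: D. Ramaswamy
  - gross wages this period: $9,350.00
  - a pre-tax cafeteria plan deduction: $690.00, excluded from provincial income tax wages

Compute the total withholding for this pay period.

Provincial Income Tax: taxable = $9,350.00 − $690.00 = $8,660.00
  $843.21 + 25.9% × ($8,660.00 − $6,400.00) = $843.21 + 25.9% × $2,260.00 = $1,428.55
Medical Insurance Levy: 3.7% × $8,660.00 = $320.42
Total: $1,428.55 + $320.42 = $1,748.97

$1,748.97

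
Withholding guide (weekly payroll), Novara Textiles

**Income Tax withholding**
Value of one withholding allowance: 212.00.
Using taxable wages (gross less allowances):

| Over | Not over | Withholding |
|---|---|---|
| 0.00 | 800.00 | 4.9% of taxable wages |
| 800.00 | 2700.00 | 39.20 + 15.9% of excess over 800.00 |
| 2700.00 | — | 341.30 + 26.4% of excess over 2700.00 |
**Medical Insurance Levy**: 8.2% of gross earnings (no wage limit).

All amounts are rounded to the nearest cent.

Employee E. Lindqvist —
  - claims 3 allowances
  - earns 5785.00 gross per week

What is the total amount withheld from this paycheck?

1462.21

Income Tax: taxable = 5785.00 − 3×212.00 = 5149.00
  341.30 + 26.4% × (5149.00 − 2700.00) = 341.30 + 26.4% × 2449.00 = 987.84
Medical Insurance Levy: 8.2% × 5785.00 = 474.37
Total: 987.84 + 474.37 = 1462.21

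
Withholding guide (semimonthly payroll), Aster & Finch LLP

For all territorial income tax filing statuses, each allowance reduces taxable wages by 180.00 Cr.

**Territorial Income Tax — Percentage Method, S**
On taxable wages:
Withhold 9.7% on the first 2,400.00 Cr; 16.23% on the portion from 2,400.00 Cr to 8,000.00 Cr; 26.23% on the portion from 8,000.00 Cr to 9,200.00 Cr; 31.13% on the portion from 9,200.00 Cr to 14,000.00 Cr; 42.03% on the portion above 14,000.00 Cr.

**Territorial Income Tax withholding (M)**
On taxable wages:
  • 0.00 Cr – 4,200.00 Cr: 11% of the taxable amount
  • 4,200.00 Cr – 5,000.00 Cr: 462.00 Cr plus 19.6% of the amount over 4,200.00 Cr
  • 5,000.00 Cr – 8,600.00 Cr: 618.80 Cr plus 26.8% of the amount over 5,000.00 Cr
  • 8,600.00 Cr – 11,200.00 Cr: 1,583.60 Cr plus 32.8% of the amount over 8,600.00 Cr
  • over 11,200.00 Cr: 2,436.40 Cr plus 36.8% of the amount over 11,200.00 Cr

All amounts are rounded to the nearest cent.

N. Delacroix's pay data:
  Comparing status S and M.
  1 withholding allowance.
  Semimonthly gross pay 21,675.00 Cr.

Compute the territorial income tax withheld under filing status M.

Territorial Income Tax (M): taxable = 21,675.00 Cr − 1×180.00 Cr = 21,495.00 Cr
  2,436.40 Cr + 36.8% × (21,495.00 Cr − 11,200.00 Cr) = 2,436.40 Cr + 36.8% × 10,295.00 Cr = 6,224.96 Cr

6,224.96 Cr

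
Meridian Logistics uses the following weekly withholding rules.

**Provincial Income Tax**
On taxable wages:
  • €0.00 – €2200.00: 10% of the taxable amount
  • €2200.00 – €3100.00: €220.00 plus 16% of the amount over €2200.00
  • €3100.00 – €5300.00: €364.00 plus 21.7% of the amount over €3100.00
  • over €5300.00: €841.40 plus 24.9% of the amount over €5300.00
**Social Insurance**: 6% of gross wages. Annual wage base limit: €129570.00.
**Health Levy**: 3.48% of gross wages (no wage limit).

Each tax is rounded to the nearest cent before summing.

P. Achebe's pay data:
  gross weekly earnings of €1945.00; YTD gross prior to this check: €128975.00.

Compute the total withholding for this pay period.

€297.89

Provincial Income Tax: taxable = €1945.00
  10% × €1945.00 = €194.50
Social Insurance: cap €129570.00 − YTD €128975.00 = €595.00 subject; 6% × €595.00 = €35.70
Health Levy: 3.48% × €1945.00 = €67.69
Total: €194.50 + €35.70 + €67.69 = €297.89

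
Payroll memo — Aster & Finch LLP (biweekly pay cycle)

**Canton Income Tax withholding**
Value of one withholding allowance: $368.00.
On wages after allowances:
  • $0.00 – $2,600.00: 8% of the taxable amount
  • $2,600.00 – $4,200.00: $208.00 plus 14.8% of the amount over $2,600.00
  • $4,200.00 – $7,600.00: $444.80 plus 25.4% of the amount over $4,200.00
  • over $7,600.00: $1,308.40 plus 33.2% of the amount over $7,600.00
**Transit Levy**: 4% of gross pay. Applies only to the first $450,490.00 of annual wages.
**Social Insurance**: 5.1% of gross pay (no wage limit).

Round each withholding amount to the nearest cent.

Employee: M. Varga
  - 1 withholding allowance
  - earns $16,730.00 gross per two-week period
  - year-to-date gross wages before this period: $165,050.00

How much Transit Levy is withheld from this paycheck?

$669.20

Transit Levy: 4% × $16,730.00 = $669.20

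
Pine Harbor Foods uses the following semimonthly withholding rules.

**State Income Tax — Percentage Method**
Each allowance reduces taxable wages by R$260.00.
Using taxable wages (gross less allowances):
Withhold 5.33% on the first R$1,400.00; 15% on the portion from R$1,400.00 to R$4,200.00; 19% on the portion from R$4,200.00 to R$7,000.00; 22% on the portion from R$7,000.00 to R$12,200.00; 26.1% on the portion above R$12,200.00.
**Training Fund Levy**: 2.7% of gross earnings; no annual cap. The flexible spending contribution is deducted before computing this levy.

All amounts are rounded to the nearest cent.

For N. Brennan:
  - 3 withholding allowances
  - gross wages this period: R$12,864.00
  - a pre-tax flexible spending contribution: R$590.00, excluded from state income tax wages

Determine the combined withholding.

R$2,346.70

State Income Tax: taxable = R$12,864.00 − R$590.00 − 3×R$260.00 = R$11,494.00
  R$1,026.62 + 22% × (R$11,494.00 − R$7,000.00) = R$1,026.62 + 22% × R$4,494.00 = R$2,015.30
Training Fund Levy: 2.7% × R$12,274.00 = R$331.40
Total: R$2,015.30 + R$331.40 = R$2,346.70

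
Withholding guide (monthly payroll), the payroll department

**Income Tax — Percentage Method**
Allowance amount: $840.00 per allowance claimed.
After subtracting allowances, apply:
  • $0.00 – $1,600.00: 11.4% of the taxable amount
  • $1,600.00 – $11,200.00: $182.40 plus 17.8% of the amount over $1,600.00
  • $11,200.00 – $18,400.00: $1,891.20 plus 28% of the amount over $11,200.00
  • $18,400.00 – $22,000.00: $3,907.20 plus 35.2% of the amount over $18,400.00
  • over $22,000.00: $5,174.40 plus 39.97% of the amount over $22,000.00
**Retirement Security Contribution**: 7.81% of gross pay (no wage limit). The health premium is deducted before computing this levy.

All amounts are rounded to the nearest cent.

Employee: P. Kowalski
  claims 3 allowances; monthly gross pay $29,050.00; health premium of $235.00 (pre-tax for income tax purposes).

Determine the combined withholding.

$9,141.56

Income Tax: taxable = $29,050.00 − $235.00 − 3×$840.00 = $26,295.00
  $5,174.40 + 39.97% × ($26,295.00 − $22,000.00) = $5,174.40 + 39.97% × $4,295.00 = $6,891.11
Retirement Security Contribution: 7.81% × $28,815.00 = $2,250.45
Total: $6,891.11 + $2,250.45 = $9,141.56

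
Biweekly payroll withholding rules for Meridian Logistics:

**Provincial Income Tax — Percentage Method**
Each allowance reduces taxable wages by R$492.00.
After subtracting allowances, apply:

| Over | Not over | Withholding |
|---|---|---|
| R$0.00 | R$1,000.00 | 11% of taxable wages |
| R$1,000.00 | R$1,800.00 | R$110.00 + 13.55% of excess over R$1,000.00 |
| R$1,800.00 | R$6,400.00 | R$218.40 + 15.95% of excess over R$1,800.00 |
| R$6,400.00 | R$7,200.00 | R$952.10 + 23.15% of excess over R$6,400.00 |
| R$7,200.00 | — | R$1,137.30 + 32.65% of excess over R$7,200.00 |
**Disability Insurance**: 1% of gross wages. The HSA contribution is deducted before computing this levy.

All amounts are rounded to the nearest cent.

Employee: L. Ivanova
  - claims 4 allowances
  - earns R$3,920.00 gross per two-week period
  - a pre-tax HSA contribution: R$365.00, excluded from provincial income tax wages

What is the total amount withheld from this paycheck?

Provincial Income Tax: taxable = R$3,920.00 − R$365.00 − 4×R$492.00 = R$1,587.00
  R$110.00 + 13.55% × (R$1,587.00 − R$1,000.00) = R$110.00 + 13.55% × R$587.00 = R$189.54
Disability Insurance: 1% × R$3,555.00 = R$35.55
Total: R$189.54 + R$35.55 = R$225.09

R$225.09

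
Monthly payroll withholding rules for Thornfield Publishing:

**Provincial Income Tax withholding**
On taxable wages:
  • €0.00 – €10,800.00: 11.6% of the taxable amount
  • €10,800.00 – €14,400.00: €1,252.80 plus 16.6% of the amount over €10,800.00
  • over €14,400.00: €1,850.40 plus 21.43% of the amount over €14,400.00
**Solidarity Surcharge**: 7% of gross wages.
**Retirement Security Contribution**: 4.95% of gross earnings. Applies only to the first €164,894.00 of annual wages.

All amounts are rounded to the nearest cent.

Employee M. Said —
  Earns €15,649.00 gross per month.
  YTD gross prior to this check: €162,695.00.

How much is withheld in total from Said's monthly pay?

€3,322.34

Provincial Income Tax: taxable = €15,649.00
  €1,850.40 + 21.43% × (€15,649.00 − €14,400.00) = €1,850.40 + 21.43% × €1,249.00 = €2,118.06
Solidarity Surcharge: 7% × €15,649.00 = €1,095.43
Retirement Security Contribution: cap €164,894.00 − YTD €162,695.00 = €2,199.00 subject; 4.95% × €2,199.00 = €108.85
Total: €2,118.06 + €1,095.43 + €108.85 = €3,322.34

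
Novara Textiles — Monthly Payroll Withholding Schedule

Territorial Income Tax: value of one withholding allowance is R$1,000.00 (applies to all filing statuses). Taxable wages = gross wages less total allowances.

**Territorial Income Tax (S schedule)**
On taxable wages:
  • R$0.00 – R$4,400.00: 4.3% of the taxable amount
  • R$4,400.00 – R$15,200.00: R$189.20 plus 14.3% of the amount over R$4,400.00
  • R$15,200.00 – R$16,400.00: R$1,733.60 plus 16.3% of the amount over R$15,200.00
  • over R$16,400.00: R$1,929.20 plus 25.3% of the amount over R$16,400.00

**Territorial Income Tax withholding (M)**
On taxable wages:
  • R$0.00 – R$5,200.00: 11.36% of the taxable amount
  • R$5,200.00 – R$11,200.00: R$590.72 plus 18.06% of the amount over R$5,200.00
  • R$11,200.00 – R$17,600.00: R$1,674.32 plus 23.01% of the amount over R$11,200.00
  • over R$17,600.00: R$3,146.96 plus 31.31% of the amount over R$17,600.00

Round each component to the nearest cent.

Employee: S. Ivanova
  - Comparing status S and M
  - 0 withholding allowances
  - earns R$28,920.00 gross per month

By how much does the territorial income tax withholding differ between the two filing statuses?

Territorial Income Tax (S): taxable = R$28,920.00
  R$1,929.20 + 25.3% × (R$28,920.00 − R$16,400.00) = R$1,929.20 + 25.3% × R$12,520.00 = R$5,096.76
Territorial Income Tax (M): taxable = R$28,920.00
  R$3,146.96 + 31.31% × (R$28,920.00 − R$17,600.00) = R$3,146.96 + 31.31% × R$11,320.00 = R$6,691.25
Difference: |R$5,096.76 − R$6,691.25| = R$1,594.49 (higher under M)

R$1,594.49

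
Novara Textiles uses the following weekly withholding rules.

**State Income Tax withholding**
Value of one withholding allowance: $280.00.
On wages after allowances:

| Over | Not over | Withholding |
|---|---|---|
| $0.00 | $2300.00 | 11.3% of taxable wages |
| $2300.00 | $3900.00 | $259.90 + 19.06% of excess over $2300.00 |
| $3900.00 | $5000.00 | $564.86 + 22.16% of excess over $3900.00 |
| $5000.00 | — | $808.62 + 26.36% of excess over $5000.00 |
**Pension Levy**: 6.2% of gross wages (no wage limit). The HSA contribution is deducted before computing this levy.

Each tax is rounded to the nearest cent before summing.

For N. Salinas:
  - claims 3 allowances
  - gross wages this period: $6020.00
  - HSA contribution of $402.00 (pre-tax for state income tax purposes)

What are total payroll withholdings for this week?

$1107.74

State Income Tax: taxable = $6020.00 − $402.00 − 3×$280.00 = $4778.00
  $564.86 + 22.16% × ($4778.00 − $3900.00) = $564.86 + 22.16% × $878.00 = $759.42
Pension Levy: 6.2% × $5618.00 = $348.32
Total: $759.42 + $348.32 = $1107.74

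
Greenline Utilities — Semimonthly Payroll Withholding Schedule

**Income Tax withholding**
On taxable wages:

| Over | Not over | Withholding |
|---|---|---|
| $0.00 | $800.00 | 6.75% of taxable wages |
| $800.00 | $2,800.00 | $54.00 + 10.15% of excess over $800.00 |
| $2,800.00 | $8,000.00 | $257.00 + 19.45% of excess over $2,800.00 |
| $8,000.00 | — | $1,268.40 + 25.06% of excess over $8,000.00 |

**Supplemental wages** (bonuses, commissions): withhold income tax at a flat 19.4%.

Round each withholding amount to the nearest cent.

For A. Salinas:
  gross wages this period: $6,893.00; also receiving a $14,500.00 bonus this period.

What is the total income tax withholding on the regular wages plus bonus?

$3,866.09

Income Tax: taxable = $6,893.00
  $257.00 + 19.45% × ($6,893.00 − $2,800.00) = $257.00 + 19.45% × $4,093.00 = $1,053.09
Supplemental (19.4% flat on bonus): 19.4% × $14,500.00 = $2,813.00
Total income tax: $1,053.09 + $2,813.00 = $3,866.09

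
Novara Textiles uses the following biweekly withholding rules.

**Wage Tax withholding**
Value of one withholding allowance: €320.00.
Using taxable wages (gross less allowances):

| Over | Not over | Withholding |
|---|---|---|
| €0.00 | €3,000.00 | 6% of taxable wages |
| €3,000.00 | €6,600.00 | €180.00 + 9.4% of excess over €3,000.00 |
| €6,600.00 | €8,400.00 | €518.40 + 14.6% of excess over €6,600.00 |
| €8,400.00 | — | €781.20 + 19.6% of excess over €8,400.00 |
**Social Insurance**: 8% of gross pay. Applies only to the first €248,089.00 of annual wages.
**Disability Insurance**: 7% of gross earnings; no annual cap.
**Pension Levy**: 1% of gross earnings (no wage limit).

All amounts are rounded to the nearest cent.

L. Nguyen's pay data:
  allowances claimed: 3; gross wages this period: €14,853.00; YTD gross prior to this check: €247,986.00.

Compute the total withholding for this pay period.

Wage Tax: taxable = €14,853.00 − 3×€320.00 = €13,893.00
  €781.20 + 19.6% × (€13,893.00 − €8,400.00) = €781.20 + 19.6% × €5,493.00 = €1,857.83
Social Insurance: cap €248,089.00 − YTD €247,986.00 = €103.00 subject; 8% × €103.00 = €8.24
Disability Insurance: 7% × €14,853.00 = €1,039.71
Pension Levy: 1% × €14,853.00 = €148.53
Total: €1,857.83 + €8.24 + €1,039.71 + €148.53 = €3,054.31

€3,054.31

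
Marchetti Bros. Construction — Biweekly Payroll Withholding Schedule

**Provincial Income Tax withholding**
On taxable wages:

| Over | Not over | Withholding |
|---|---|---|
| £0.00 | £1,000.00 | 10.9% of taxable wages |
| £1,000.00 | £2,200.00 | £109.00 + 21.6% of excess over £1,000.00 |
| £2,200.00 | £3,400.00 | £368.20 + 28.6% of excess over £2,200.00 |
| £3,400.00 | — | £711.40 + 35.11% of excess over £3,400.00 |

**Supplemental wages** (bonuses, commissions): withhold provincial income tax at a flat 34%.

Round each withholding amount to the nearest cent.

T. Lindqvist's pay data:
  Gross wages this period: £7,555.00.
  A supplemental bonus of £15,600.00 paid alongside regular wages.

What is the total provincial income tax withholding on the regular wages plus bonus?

Provincial Income Tax: taxable = £7,555.00
  £711.40 + 35.11% × (£7,555.00 − £3,400.00) = £711.40 + 35.11% × £4,155.00 = £2,170.22
Supplemental (34% flat on bonus): 34% × £15,600.00 = £5,304.00
Total provincial income tax: £2,170.22 + £5,304.00 = £7,474.22

£7,474.22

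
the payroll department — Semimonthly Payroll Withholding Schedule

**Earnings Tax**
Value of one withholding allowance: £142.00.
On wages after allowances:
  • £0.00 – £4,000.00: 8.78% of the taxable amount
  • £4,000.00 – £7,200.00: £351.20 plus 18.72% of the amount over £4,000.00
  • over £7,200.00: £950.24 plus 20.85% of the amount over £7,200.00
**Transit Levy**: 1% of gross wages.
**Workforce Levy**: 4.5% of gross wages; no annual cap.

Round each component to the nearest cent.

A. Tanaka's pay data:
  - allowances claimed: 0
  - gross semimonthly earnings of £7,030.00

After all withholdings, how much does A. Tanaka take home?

£5,724.93

Earnings Tax: taxable = £7,030.00
  £351.20 + 18.72% × (£7,030.00 − £4,000.00) = £351.20 + 18.72% × £3,030.00 = £918.42
Transit Levy: 1% × £7,030.00 = £70.30
Workforce Levy: 4.5% × £7,030.00 = £316.35
Total withheld: £918.42 + £70.30 + £316.35 = £1,305.07
Net pay: £7,030.00 − £1,305.07 = £5,724.93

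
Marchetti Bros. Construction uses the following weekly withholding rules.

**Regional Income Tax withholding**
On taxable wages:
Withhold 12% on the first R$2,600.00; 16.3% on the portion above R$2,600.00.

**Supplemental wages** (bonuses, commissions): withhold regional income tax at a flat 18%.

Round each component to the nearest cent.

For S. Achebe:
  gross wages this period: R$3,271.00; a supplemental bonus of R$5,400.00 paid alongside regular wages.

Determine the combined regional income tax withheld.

Regional Income Tax: taxable = R$3,271.00
  R$312.00 + 16.3% × (R$3,271.00 − R$2,600.00) = R$312.00 + 16.3% × R$671.00 = R$421.37
Supplemental (18% flat on bonus): 18% × R$5,400.00 = R$972.00
Total regional income tax: R$421.37 + R$972.00 = R$1,393.37

R$1,393.37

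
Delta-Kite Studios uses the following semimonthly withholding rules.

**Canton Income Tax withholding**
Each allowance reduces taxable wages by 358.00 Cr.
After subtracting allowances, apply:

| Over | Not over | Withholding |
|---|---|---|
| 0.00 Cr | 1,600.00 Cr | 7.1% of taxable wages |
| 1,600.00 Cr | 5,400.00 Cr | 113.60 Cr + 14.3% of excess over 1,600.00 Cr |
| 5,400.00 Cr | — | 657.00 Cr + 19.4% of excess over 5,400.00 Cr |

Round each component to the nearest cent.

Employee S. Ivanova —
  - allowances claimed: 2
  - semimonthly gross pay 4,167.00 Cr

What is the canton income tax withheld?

Canton Income Tax: taxable = 4,167.00 Cr − 2×358.00 Cr = 3,451.00 Cr
  113.60 Cr + 14.3% × (3,451.00 Cr − 1,600.00 Cr) = 113.60 Cr + 14.3% × 1,851.00 Cr = 378.29 Cr

378.29 Cr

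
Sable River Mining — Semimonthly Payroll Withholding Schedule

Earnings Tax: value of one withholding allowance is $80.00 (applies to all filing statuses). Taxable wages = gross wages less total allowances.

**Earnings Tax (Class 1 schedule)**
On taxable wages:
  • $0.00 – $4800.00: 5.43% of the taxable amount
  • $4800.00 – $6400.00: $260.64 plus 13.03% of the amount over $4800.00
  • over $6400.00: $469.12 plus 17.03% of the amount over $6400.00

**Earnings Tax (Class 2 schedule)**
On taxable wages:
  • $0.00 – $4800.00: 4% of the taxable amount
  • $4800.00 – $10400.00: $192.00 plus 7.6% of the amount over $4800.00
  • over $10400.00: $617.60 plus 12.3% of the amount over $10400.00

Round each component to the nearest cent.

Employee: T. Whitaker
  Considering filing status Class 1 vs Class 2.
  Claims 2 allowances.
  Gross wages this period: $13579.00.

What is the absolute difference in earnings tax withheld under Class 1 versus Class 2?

$675.52

Earnings Tax (Class 1): taxable = $13579.00 − 2×$80.00 = $13419.00
  $469.12 + 17.03% × ($13419.00 − $6400.00) = $469.12 + 17.03% × $7019.00 = $1664.46
Earnings Tax (Class 2): taxable = $13579.00 − 2×$80.00 = $13419.00
  $617.60 + 12.3% × ($13419.00 − $10400.00) = $617.60 + 12.3% × $3019.00 = $988.94
Difference: |$1664.46 − $988.94| = $675.52 (higher under Class 1)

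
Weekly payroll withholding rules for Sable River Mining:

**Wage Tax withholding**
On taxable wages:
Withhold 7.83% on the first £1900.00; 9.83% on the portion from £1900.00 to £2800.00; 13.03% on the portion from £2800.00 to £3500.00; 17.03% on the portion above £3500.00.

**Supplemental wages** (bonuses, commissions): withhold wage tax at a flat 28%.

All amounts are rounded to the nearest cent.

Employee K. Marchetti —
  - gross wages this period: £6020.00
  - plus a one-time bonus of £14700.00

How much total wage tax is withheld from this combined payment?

Wage Tax: taxable = £6020.00
  £328.45 + 17.03% × (£6020.00 − £3500.00) = £328.45 + 17.03% × £2520.00 = £757.61
Supplemental (28% flat on bonus): 28% × £14700.00 = £4116.00
Total wage tax: £757.61 + £4116.00 = £4873.61

£4873.61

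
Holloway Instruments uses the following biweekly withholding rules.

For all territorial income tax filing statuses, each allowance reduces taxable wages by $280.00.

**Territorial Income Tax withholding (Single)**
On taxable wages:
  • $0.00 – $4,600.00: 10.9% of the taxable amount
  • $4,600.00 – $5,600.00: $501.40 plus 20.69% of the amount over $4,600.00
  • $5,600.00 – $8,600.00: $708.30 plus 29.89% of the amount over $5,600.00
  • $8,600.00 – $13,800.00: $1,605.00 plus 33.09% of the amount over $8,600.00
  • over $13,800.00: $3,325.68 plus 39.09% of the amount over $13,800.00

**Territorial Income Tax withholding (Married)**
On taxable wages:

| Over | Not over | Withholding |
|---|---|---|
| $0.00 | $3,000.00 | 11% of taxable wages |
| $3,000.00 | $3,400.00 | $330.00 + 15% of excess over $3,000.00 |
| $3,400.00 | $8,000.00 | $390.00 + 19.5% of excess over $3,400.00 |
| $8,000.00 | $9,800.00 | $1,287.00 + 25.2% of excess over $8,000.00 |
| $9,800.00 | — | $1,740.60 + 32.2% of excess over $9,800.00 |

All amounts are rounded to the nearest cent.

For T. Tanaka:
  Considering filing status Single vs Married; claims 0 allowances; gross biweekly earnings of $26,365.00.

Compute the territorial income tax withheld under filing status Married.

$7,074.53

Territorial Income Tax (Married): taxable = $26,365.00
  $1,740.60 + 32.2% × ($26,365.00 − $9,800.00) = $1,740.60 + 32.2% × $16,565.00 = $7,074.53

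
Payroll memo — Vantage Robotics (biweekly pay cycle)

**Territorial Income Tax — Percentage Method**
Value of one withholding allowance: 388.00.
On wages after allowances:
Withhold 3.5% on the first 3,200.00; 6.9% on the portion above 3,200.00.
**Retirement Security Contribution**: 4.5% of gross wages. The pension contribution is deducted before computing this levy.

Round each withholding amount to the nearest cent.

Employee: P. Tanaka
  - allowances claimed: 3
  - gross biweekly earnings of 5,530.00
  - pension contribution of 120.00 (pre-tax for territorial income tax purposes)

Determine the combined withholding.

Territorial Income Tax: taxable = 5,530.00 − 120.00 − 3×388.00 = 4,246.00
  112.00 + 6.9% × (4,246.00 − 3,200.00) = 112.00 + 6.9% × 1,046.00 = 184.17
Retirement Security Contribution: 4.5% × 5,410.00 = 243.45
Total: 184.17 + 243.45 = 427.62

427.62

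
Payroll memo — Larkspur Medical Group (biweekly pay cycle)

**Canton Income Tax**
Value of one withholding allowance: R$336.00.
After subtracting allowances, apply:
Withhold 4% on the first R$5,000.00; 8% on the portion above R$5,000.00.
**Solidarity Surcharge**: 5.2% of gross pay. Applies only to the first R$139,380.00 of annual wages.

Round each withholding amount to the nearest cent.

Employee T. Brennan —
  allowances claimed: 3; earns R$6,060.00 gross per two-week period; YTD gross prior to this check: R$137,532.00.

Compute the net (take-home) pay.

Canton Income Tax: taxable = R$6,060.00 − 3×R$336.00 = R$5,052.00
  R$200.00 + 8% × (R$5,052.00 − R$5,000.00) = R$200.00 + 8% × R$52.00 = R$204.16
Solidarity Surcharge: cap R$139,380.00 − YTD R$137,532.00 = R$1,848.00 subject; 5.2% × R$1,848.00 = R$96.10
Total withheld: R$204.16 + R$96.10 = R$300.26
Net pay: R$6,060.00 − R$300.26 = R$5,759.74

R$5,759.74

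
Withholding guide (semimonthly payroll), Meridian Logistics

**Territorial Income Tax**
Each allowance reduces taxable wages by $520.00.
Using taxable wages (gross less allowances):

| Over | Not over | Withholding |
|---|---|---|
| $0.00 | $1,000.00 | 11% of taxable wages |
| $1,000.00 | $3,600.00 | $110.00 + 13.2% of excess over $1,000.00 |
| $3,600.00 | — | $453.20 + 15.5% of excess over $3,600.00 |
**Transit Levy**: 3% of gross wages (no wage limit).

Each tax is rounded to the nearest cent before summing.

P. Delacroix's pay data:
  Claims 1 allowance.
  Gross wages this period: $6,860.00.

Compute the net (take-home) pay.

$5,776.30

Territorial Income Tax: taxable = $6,860.00 − 1×$520.00 = $6,340.00
  $453.20 + 15.5% × ($6,340.00 − $3,600.00) = $453.20 + 15.5% × $2,740.00 = $877.90
Transit Levy: 3% × $6,860.00 = $205.80
Total withheld: $877.90 + $205.80 = $1,083.70
Net pay: $6,860.00 − $1,083.70 = $5,776.30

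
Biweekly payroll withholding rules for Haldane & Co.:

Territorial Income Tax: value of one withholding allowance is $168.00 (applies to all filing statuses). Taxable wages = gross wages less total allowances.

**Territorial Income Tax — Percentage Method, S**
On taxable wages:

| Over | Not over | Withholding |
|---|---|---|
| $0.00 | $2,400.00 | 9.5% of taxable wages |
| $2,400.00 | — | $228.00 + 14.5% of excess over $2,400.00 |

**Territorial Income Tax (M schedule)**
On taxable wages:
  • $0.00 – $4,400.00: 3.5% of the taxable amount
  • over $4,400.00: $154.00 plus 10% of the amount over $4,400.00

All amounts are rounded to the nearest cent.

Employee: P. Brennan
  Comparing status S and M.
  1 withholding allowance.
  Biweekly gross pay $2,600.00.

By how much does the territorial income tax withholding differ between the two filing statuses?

Territorial Income Tax (S): taxable = $2,600.00 − 1×$168.00 = $2,432.00
  $228.00 + 14.5% × ($2,432.00 − $2,400.00) = $228.00 + 14.5% × $32.00 = $232.64
Territorial Income Tax (M): taxable = $2,600.00 − 1×$168.00 = $2,432.00
  3.5% × $2,432.00 = $85.12
Difference: |$232.64 − $85.12| = $147.52 (higher under S)

$147.52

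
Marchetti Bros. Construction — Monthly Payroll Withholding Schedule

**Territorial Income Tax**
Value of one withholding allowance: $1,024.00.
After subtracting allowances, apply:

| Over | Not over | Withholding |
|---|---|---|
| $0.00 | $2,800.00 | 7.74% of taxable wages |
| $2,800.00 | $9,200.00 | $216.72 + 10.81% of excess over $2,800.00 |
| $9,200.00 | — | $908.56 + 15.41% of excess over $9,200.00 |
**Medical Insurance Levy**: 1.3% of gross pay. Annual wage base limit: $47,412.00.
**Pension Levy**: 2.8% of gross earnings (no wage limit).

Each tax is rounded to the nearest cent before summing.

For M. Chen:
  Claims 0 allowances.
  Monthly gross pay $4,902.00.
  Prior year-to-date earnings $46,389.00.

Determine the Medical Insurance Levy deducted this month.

Medical Insurance Levy: cap $47,412.00 − YTD $46,389.00 = $1,023.00 subject; 1.3% × $1,023.00 = $13.30

$13.30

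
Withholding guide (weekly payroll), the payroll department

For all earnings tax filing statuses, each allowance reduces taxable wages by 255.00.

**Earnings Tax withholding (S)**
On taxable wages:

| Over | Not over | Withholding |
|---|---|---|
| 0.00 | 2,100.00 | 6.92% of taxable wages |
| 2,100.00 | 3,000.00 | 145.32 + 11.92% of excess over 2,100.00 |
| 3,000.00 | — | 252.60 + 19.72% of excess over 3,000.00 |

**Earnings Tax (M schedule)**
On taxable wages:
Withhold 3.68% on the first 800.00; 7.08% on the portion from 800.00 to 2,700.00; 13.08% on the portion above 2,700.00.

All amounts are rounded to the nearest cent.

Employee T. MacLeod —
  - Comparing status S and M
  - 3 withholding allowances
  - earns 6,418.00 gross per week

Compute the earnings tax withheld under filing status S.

775.77

Earnings Tax (S): taxable = 6,418.00 − 3×255.00 = 5,653.00
  252.60 + 19.72% × (5,653.00 − 3,000.00) = 252.60 + 19.72% × 2,653.00 = 775.77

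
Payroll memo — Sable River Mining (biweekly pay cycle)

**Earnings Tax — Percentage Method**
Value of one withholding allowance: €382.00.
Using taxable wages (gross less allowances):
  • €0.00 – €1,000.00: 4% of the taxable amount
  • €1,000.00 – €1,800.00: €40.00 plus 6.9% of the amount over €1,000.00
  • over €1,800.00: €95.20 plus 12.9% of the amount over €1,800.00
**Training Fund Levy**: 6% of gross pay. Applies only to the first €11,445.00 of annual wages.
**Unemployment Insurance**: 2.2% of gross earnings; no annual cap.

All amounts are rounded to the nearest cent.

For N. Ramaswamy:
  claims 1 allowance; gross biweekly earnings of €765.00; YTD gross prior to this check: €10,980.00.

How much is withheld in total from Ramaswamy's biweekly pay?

€60.05

Earnings Tax: taxable = €765.00 − 1×€382.00 = €383.00
  4% × €383.00 = €15.32
Training Fund Levy: cap €11,445.00 − YTD €10,980.00 = €465.00 subject; 6% × €465.00 = €27.90
Unemployment Insurance: 2.2% × €765.00 = €16.83
Total: €15.32 + €27.90 + €16.83 = €60.05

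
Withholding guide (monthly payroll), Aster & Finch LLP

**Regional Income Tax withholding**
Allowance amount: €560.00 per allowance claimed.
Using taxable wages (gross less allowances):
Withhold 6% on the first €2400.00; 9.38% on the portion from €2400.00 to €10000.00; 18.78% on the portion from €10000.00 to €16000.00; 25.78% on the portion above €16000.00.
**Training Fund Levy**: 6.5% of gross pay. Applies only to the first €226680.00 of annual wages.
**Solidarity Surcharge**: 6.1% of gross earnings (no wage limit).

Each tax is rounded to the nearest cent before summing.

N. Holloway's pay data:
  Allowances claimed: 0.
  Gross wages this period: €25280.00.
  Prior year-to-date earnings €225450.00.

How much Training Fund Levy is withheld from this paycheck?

Training Fund Levy: cap €226680.00 − YTD €225450.00 = €1230.00 subject; 6.5% × €1230.00 = €79.95

€79.95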